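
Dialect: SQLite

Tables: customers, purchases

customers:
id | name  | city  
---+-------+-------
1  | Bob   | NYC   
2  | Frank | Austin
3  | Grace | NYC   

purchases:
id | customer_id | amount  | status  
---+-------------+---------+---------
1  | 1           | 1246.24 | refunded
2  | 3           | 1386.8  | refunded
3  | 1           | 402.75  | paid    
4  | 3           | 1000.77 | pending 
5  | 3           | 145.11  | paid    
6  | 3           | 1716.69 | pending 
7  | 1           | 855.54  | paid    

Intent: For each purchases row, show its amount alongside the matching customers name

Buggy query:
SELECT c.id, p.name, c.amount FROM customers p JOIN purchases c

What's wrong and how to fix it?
Bug: Missing join condition: each purchases row is matched to all customers rows instead of just its own

Fix: Specify the join condition linking the foreign key to the parent id

Corrected query:
SELECT c.id, p.name, c.amount FROM customers p JOIN purchases c ON c.customer_id = p.id

Result:
id | name  | amount 
---+-------+--------
1  | Bob   | 1246.24
2  | Grace | 1386.8 
3  | Bob   | 402.75 
4  | Grace | 1000.77
5  | Grace | 145.11 
6  | Grace | 1716.69
7  | Bob   | 855.54 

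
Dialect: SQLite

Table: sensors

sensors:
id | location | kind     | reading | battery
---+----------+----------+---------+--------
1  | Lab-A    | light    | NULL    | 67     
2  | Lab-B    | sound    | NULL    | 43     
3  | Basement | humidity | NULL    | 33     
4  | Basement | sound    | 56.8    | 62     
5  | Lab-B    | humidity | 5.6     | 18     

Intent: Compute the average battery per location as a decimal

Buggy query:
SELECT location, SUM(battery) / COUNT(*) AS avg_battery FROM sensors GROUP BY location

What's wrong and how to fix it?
Bug: Both operands are integers, so '/' performs integer division and truncates

Fix: Multiply by 1.0 (or CAST to REAL) to force floating-point division

Corrected query:
SELECT location, SUM(battery) * 1.0 / COUNT(*) AS avg_battery FROM sensors GROUP BY location

Result:
location | avg_battery
---------+------------
Basement | 47.5       
Lab-A    | 67         
Lab-B    | 30.5       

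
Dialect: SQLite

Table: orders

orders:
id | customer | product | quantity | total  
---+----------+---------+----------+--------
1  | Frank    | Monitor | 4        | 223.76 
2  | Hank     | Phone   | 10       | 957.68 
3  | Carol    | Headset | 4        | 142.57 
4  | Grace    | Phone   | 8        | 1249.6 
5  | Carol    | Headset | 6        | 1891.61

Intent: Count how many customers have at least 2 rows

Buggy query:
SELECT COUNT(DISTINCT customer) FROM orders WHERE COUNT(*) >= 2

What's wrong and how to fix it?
Bug: COUNT(*) cannot appear in WHERE; the per-group count doesn't exist yet

Fix: Group first with HAVING COUNT(*) >= 2, then COUNT the resulting groups

Corrected query:
SELECT COUNT(*) FROM (SELECT customer FROM orders GROUP BY customer HAVING COUNT(*) >= 2)

Result:
COUNT(*)
--------
1       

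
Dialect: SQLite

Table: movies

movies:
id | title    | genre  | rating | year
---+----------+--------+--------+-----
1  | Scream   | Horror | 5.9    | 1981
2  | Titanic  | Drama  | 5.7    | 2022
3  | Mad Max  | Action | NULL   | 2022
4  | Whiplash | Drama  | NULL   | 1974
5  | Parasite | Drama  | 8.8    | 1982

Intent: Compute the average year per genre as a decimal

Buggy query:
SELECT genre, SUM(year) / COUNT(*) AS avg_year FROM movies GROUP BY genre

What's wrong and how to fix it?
Bug: SUM(year) and COUNT(*) are both integers; the division truncates the fractional part

Fix: Multiply by 1.0 (or CAST to REAL) to force floating-point division

Corrected query:
SELECT genre, SUM(year) * 1.0 / COUNT(*) AS avg_year FROM movies GROUP BY genre

Result:
genre  | avg_year   
-------+------------
Action | 2022       
Drama  | 1992.666667
Horror | 1981       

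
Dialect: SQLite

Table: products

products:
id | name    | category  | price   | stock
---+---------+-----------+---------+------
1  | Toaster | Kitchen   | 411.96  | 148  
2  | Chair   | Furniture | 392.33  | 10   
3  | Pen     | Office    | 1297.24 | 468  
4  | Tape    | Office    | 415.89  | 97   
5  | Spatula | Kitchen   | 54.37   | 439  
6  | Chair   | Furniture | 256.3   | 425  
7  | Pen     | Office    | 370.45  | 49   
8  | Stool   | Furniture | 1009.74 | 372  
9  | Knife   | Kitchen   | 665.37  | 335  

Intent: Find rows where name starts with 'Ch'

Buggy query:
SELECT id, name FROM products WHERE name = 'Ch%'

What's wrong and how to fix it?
Bug: '=' compares the literal string including the % character; pattern matching needs LIKE

Fix: Use LIKE for wildcard pattern matching

Corrected query:
SELECT id, name FROM products WHERE name LIKE 'Ch%'

Result:
id | name 
---+------
2  | Chair
6  | Chair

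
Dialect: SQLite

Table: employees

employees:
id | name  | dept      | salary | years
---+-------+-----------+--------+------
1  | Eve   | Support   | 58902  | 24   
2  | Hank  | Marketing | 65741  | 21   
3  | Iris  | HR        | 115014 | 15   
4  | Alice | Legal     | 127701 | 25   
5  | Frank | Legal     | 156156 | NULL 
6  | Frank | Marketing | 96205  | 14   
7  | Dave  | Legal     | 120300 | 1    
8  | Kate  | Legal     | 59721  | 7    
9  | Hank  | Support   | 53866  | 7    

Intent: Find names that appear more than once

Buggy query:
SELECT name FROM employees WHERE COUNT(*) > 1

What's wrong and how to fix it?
Bug: COUNT(*) is an aggregate and cannot be used in WHERE

Fix: Group first, then use HAVING for the count condition

Corrected query:
SELECT name FROM employees GROUP BY name HAVING COUNT(*) > 1

Result:
name 
-----
Frank
Hank 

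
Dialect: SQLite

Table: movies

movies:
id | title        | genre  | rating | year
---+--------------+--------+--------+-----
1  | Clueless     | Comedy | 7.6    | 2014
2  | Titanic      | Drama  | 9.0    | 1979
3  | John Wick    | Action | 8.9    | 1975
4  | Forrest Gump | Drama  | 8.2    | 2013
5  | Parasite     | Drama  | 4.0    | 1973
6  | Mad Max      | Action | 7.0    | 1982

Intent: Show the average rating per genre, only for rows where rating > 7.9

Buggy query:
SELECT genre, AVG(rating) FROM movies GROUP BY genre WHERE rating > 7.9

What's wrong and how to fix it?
Bug: WHERE cannot follow GROUP BY

Fix: Move the WHERE clause before GROUP BY

Corrected query:
SELECT genre, AVG(rating) FROM movies WHERE rating > 7.9 GROUP BY genre

Result:
genre  | AVG(rating)
-------+------------
Action | 8.9        
Drama  | 8.6        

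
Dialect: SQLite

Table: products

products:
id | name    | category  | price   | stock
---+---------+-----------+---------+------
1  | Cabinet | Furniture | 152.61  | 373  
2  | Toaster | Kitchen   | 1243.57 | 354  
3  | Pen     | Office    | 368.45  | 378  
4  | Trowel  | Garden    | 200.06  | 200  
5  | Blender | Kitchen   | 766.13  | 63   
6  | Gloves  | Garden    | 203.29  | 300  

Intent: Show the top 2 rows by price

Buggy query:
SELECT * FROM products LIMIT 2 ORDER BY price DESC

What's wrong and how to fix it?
Bug: ORDER BY cannot follow LIMIT; LIMIT is the final clause

Fix: Sort with ORDER BY, then apply LIMIT

Corrected query:
SELECT * FROM products ORDER BY price DESC LIMIT 2

Result:
id | name    | category | price   | stock
---+---------+----------+---------+------
2  | Toaster | Kitchen  | 1243.57 | 354  
5  | Blender | Kitchen  | 766.13  | 63   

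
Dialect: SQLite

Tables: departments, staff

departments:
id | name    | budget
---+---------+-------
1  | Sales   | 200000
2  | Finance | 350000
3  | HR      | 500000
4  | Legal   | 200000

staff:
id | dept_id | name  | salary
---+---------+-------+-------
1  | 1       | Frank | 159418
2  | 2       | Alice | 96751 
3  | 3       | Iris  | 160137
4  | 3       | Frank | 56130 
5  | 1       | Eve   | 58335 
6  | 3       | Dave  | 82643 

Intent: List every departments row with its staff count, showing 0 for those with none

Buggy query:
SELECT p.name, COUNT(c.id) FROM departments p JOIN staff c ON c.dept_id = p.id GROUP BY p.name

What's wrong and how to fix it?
Bug: INNER JOIN drops departments rows that have no matching staff rows

Fix: Use LEFT JOIN so parents without children still appear (COUNT(c.id) gives 0)

Corrected query:
SELECT p.name, COUNT(c.id) FROM departments p LEFT JOIN staff c ON c.dept_id = p.id GROUP BY p.name

Result:
name    | COUNT(c.id)
--------+------------
Finance | 1          
HR      | 3          
Legal   | 0          
Sales   | 2          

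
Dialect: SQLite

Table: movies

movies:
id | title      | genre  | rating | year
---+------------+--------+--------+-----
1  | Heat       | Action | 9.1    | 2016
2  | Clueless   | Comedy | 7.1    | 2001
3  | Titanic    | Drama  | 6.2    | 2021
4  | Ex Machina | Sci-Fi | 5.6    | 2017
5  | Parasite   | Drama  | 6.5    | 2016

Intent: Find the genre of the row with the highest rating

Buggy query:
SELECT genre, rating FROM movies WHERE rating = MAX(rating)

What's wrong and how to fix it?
Bug: MAX(rating) is an aggregate and cannot be used directly in WHERE

Fix: Use a subquery: WHERE rating = (SELECT MAX(rating) FROM movies)

Corrected query:
SELECT genre, rating FROM movies WHERE rating = (SELECT MAX(rating) FROM movies)

Result:
genre  | rating
-------+-------
Action | 9.1   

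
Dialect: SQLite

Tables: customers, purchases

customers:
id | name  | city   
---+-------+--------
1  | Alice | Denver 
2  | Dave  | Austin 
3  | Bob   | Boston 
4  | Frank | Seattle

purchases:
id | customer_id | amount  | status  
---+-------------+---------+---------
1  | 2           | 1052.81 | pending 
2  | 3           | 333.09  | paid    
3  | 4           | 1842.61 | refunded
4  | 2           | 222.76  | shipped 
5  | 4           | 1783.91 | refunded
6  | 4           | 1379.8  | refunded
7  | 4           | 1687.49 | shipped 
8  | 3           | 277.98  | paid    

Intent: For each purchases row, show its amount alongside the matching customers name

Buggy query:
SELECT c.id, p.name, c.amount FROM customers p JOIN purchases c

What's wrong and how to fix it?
Bug: Missing join condition: each purchases row is matched to all customers rows instead of just its own

Fix: Add ON c.customer_id = p.id to the JOIN

Corrected query:
SELECT c.id, p.name, c.amount FROM customers p JOIN purchases c ON c.customer_id = p.id

Result:
id | name  | amount 
---+-------+--------
1  | Dave  | 1052.81
2  | Bob   | 333.09 
3  | Frank | 1842.61
4  | Dave  | 222.76 
5  | Frank | 1783.91
6  | Frank | 1379.8 
7  | Frank | 1687.49
8  | Bob   | 277.98 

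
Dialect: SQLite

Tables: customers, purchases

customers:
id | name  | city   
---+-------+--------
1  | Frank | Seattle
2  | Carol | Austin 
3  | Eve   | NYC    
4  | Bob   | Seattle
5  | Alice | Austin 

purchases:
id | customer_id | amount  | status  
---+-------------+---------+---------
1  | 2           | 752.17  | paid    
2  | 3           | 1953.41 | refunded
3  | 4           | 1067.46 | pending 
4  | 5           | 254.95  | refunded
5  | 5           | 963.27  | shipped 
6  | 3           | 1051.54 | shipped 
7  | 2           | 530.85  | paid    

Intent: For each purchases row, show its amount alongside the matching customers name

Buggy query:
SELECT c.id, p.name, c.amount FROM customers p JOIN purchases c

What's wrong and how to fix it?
Bug: JOIN with no ON clause produces a cartesian product; every purchases row pairs with every customers row

Fix: Add ON c.customer_id = p.id to the JOIN

Corrected query:
SELECT c.id, p.name, c.amount FROM customers p JOIN purchases c ON c.customer_id = p.id

Result:
id | name  | amount 
---+-------+--------
1  | Carol | 752.17 
2  | Eve   | 1953.41
3  | Bob   | 1067.46
4  | Alice | 254.95 
5  | Alice | 963.27 
6  | Eve   | 1051.54
7  | Carol | 530.85 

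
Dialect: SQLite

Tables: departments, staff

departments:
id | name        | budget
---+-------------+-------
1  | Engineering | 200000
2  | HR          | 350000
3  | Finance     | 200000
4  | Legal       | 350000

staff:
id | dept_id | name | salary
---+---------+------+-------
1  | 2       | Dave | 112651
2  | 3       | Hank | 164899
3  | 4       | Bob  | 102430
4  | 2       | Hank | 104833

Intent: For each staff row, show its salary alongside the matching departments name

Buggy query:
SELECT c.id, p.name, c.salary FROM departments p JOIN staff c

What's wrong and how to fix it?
Bug: JOIN with no ON clause produces a cartesian product; every staff row pairs with every departments row

Fix: Specify the join condition linking the foreign key to the parent id

Corrected query:
SELECT c.id, p.name, c.salary FROM departments p JOIN staff c ON c.dept_id = p.id

Result:
id | name    | salary
---+---------+-------
1  | HR      | 112651
2  | Finance | 164899
3  | Legal   | 102430
4  | HR      | 104833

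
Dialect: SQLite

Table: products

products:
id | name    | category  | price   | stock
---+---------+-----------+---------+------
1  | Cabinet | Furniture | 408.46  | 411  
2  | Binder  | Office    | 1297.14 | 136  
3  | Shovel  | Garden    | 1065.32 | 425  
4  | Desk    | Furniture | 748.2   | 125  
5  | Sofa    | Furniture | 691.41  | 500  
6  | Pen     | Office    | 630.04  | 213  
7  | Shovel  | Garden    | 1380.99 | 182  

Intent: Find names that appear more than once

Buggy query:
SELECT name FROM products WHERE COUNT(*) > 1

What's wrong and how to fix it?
Bug: COUNT(*) is an aggregate and cannot be used in WHERE

Fix: GROUP BY name, then filter groups with HAVING COUNT(*) > 1

Corrected query:
SELECT name FROM products GROUP BY name HAVING COUNT(*) > 1

Result:
name  
------
Shovel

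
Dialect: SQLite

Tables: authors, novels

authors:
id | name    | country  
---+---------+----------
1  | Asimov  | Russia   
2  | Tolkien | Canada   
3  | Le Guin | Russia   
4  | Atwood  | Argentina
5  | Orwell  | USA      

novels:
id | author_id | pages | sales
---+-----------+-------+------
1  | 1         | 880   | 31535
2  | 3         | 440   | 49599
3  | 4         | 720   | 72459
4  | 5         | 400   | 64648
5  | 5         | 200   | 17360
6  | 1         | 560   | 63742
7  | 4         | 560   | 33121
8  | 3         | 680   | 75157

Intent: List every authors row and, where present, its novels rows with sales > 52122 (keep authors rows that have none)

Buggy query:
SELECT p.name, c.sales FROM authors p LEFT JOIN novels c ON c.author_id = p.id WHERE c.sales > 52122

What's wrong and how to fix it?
Bug: Filtering c.sales in WHERE discards the NULL rows produced by LEFT JOIN, turning it into an inner join

Fix: Move the right-table condition into the ON clause so unmatched parents are kept

Corrected query:
SELECT p.name, c.sales FROM authors p LEFT JOIN novels c ON c.author_id = p.id AND c.sales > 52122

Result:
name    | sales
--------+------
Asimov  | 63742
Tolkien | NULL 
Le Guin | 75157
Atwood  | 72459
Orwell  | 64648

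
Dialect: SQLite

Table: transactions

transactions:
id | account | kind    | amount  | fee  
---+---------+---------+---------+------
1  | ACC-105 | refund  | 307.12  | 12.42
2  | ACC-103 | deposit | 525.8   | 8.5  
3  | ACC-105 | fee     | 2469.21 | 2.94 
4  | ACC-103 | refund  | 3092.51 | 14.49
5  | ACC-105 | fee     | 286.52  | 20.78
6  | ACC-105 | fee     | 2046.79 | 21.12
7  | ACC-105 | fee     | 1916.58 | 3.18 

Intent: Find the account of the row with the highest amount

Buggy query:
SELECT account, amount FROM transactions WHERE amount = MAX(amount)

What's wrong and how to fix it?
Bug: WHERE is evaluated per row; an aggregate over the whole table isn't defined there

Fix: Use a subquery: WHERE amount = (SELECT MAX(amount) FROM transactions)

Corrected query:
SELECT account, amount FROM transactions WHERE amount = (SELECT MAX(amount) FROM transactions)

Result:
account | amount 
--------+--------
ACC-103 | 3092.51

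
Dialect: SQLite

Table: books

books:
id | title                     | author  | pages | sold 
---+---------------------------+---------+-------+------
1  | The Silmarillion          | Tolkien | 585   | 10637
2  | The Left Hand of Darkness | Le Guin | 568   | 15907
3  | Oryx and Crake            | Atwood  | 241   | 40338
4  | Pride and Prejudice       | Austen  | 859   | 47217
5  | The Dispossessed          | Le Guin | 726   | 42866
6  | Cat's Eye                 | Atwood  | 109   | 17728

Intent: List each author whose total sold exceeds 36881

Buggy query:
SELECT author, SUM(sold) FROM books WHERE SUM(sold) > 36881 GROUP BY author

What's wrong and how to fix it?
Bug: SUM(sold) is an aggregate, but WHERE filters rows before aggregation

Fix: Use HAVING (which filters groups after aggregation) instead of WHERE

Corrected query:
SELECT author, SUM(sold) FROM books GROUP BY author HAVING SUM(sold) > 36881

Result:
author  | SUM(sold)
--------+----------
Atwood  | 58066    
Austen  | 47217    
Le Guin | 58773    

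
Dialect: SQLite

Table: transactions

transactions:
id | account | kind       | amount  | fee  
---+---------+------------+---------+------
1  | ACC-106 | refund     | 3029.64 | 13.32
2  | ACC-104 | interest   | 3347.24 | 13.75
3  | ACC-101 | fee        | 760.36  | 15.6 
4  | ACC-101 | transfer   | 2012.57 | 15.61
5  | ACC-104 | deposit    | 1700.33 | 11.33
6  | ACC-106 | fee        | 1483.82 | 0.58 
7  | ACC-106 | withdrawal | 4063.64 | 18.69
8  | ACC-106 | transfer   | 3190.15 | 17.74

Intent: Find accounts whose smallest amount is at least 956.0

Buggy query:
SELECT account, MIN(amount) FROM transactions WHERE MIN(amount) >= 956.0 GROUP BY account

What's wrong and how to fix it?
Bug: MIN() in WHERE is a misuse of aggregate

Fix: Replace WHERE with HAVING after the GROUP BY

Corrected query:
SELECT account, MIN(amount) FROM transactions GROUP BY account HAVING MIN(amount) >= 956.0

Result:
account | MIN(amount)
--------+------------
ACC-104 | 1700.33    
ACC-106 | 1483.82    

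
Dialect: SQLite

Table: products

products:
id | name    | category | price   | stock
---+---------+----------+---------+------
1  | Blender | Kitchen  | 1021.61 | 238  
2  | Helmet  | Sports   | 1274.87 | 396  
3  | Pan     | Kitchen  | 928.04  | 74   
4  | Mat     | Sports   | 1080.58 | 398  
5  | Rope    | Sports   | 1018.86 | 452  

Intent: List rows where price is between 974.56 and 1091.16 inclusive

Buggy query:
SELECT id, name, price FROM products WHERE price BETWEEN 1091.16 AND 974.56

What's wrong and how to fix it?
Bug: BETWEEN expects the lower bound first; with 1091.16 AND 974.56 the range is empty

Fix: Write BETWEEN 974.56 AND 1091.16

Corrected query:
SELECT id, name, price FROM products WHERE price BETWEEN 974.56 AND 1091.16

Result:
id | name    | price  
---+---------+--------
1  | Blender | 1021.61
4  | Mat     | 1080.58
5  | Rope    | 1018.86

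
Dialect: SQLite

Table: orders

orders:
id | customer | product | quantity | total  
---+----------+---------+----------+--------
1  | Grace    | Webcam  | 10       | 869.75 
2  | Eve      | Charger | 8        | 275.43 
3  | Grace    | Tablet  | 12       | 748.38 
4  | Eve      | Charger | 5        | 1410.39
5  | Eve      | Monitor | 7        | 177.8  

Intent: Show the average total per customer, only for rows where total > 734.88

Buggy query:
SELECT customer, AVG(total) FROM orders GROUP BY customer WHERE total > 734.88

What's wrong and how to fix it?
Bug: Row-level WHERE must come before GROUP BY in the clause order

Fix: Place WHERE between FROM and GROUP BY

Corrected query:
SELECT customer, AVG(total) FROM orders WHERE total > 734.88 GROUP BY customer

Result:
customer | AVG(total)
---------+-----------
Eve      | 1410.39   
Grace    | 809.065   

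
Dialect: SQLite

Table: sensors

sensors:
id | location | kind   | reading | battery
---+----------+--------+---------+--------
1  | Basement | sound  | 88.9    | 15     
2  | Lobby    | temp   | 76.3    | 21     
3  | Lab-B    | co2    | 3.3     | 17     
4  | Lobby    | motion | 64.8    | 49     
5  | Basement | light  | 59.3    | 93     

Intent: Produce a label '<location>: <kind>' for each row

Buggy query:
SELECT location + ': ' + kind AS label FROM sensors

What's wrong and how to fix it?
Bug: SQLite uses || for string concatenation; + coerces text to numbers (yielding 0)

Fix: Use the || operator for string concatenation

Corrected query:
SELECT location || ': ' || kind AS label FROM sensors

Result:
label          
---------------
Basement: sound
Lobby: temp    
Lab-B: co2     
Lobby: motion  
Basement: light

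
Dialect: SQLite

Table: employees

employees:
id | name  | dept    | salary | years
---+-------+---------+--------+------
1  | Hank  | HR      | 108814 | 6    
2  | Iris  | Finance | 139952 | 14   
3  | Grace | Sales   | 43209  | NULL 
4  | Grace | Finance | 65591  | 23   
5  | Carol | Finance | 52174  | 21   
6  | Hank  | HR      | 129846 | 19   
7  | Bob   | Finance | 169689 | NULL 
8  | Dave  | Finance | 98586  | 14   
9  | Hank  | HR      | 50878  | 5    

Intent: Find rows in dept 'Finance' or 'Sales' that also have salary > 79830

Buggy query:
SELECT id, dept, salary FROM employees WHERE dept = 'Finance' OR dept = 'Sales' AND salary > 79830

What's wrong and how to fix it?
Bug: Without parentheses, AND is evaluated before OR, so the salary filter only applies to the 'Sales' branch

Fix: Group the OR with parentheses (or use IN), then AND the threshold

Corrected query:
SELECT id, dept, salary FROM employees WHERE (dept = 'Finance' OR dept = 'Sales') AND salary > 79830

Result:
id | dept    | salary
---+---------+-------
2  | Finance | 139952
7  | Finance | 169689
8  | Finance | 98586 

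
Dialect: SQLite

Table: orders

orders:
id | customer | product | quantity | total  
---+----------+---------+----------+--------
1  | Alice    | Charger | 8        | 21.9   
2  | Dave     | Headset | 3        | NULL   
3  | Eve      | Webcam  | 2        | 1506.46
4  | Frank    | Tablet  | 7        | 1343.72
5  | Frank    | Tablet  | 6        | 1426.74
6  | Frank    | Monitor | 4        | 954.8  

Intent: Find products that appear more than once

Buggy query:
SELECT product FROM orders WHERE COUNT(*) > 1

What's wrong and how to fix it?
Bug: WHERE can't reference COUNT(*); aggregates are computed after WHERE

Fix: Group first, then use HAVING for the count condition

Corrected query:
SELECT product FROM orders GROUP BY product HAVING COUNT(*) > 1

Result:
product
-------
Tablet 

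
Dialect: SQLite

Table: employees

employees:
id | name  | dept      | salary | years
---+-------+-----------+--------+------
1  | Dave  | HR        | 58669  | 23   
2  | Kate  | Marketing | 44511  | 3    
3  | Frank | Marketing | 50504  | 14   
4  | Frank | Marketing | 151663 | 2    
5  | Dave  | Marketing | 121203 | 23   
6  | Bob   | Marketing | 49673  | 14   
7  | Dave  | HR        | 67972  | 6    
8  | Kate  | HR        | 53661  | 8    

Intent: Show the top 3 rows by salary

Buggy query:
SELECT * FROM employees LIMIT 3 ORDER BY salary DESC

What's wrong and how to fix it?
Bug: LIMIT must come after ORDER BY

Fix: Swap the clauses: ORDER BY first, then LIMIT

Corrected query:
SELECT * FROM employees ORDER BY salary DESC LIMIT 3

Result:
id | name  | dept      | salary | years
---+-------+-----------+--------+------
4  | Frank | Marketing | 151663 | 2    
5  | Dave  | Marketing | 121203 | 23   
7  | Dave  | HR        | 67972  | 6    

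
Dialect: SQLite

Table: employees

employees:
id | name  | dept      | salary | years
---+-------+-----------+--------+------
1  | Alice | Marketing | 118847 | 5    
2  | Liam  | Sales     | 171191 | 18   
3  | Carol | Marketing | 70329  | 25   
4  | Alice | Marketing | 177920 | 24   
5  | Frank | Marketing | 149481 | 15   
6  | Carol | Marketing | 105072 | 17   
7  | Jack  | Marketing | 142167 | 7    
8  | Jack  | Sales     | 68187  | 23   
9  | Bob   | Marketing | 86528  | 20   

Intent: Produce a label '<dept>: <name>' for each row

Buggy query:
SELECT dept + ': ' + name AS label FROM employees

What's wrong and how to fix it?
Bug: '+' is numeric addition; on text columns SQLite converts them to 0 instead of concatenating

Fix: Use the || operator for string concatenation

Corrected query:
SELECT dept || ': ' || name AS label FROM employees

Result:
label           
----------------
Marketing: Alice
Sales: Liam     
Marketing: Carol
Marketing: Alice
Marketing: Frank
Marketing: Carol
Marketing: Jack 
Sales: Jack     
Marketing: Bob  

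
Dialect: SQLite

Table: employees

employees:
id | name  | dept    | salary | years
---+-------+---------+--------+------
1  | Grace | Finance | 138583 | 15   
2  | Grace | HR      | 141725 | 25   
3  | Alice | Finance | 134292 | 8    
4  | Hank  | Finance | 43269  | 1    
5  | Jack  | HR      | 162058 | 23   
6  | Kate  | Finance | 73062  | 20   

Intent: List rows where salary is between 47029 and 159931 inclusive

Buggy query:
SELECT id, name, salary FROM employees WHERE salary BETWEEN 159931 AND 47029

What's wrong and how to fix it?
Bug: The bounds are reversed; BETWEEN a AND b requires a <= b to match anything

Fix: Swap the bounds so the smaller value comes first

Corrected query:
SELECT id, name, salary FROM employees WHERE salary BETWEEN 47029 AND 159931

Result:
id | name  | salary
---+-------+-------
1  | Grace | 138583
2  | Grace | 141725
3  | Alice | 134292
6  | Kate  | 73062 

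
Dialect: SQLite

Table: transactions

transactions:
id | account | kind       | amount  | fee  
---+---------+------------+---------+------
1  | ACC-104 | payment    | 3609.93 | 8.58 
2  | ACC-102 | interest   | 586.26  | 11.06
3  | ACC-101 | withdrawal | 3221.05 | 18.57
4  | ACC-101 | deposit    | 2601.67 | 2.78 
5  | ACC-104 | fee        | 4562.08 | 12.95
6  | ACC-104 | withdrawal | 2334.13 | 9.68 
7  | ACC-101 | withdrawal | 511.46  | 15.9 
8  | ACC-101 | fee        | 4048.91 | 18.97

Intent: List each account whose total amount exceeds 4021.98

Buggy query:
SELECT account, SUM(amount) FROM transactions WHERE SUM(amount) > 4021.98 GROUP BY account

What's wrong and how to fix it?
Bug: SUM(amount) is an aggregate, but WHERE filters rows before aggregation

Fix: Use HAVING (which filters groups after aggregation) instead of WHERE

Corrected query:
SELECT account, SUM(amount) FROM transactions GROUP BY account HAVING SUM(amount) > 4021.98

Result:
account | SUM(amount)
--------+------------
ACC-101 | 10383.09   
ACC-104 | 10506.14   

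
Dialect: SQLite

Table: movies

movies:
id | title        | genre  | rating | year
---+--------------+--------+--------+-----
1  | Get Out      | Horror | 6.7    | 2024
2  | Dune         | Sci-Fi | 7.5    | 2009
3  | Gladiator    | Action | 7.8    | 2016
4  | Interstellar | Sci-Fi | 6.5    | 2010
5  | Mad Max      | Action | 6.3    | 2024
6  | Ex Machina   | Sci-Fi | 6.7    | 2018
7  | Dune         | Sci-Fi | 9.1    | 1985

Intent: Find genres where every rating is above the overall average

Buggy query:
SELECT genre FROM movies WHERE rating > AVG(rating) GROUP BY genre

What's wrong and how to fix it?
Bug: AVG() is an aggregate; it can't sit directly in WHERE

Fix: Compute the overall average in a scalar subquery and compare each group's MIN against it in HAVING

Corrected query:
SELECT genre FROM movies GROUP BY genre HAVING MIN(rating) > (SELECT AVG(rating) FROM movies)

Result:
(no rows)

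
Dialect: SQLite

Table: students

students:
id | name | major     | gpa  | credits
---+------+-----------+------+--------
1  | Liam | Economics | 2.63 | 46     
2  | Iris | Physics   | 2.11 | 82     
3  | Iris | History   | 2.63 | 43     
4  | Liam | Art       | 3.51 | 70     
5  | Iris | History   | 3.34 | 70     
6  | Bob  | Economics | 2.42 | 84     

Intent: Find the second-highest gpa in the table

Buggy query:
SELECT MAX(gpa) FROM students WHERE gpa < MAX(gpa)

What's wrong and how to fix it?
Bug: MAX(gpa) on the right of the comparison is an aggregate-in-WHERE error

Fix: Compute the overall MAX in a subquery, then take MAX of rows below it

Corrected query:
SELECT MAX(gpa) FROM students WHERE gpa < (SELECT MAX(gpa) FROM students)

Result:
MAX(gpa)
--------
3.34    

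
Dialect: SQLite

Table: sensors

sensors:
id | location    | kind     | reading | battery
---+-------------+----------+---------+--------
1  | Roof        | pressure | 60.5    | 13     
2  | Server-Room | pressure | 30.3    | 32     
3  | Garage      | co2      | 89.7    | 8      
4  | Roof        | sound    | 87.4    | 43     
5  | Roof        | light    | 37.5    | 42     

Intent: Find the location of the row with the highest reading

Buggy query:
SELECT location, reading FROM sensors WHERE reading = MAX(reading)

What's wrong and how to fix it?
Bug: MAX(reading) is an aggregate and cannot be used directly in WHERE

Fix: Use a subquery: WHERE reading = (SELECT MAX(reading) FROM sensors)

Corrected query:
SELECT location, reading FROM sensors WHERE reading = (SELECT MAX(reading) FROM sensors)

Result:
location | reading
---------+--------
Garage   | 89.7   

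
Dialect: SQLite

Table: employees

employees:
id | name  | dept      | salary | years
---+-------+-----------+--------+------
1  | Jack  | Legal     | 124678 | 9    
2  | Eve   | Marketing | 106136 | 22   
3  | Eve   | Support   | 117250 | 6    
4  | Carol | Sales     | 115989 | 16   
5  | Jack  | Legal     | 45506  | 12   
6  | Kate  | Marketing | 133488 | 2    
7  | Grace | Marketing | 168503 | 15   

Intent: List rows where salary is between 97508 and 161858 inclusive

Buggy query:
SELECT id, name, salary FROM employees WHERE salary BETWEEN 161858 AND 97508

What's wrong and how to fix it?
Bug: The bounds are reversed; BETWEEN a AND b requires a <= b to match anything

Fix: Swap the bounds so the smaller value comes first

Corrected query:
SELECT id, name, salary FROM employees WHERE salary BETWEEN 97508 AND 161858

Result:
id | name  | salary
---+-------+-------
1  | Jack  | 124678
2  | Eve   | 106136
3  | Eve   | 117250
4  | Carol | 115989
6  | Kate  | 133488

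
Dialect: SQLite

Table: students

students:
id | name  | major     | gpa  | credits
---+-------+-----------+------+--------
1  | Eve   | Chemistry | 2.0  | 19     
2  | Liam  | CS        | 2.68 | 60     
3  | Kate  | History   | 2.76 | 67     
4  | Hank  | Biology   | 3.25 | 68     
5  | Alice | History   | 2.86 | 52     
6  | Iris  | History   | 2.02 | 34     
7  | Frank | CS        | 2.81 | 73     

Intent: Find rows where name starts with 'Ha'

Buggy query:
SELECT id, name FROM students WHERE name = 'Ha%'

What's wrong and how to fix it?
Bug: Wildcards only work with LIKE; '=' treats '%' as a literal character

Fix: Replace '=' with LIKE so 'Ha%' is treated as a pattern

Corrected query:
SELECT id, name FROM students WHERE name LIKE 'Ha%'

Result:
id | name
---+-----
4  | Hank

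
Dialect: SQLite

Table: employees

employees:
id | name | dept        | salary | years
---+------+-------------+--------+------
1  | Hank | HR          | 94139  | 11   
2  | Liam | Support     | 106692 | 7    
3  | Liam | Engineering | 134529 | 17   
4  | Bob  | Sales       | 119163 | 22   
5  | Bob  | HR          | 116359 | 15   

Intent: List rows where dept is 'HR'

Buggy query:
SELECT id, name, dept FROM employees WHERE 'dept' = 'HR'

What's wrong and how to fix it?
Bug: Single quotes denote string literals in SQL; the column name is being compared as a constant string

Fix: Reference the column as dept without single quotes

Corrected query:
SELECT id, name, dept FROM employees WHERE dept = 'HR'

Result:
id | name | dept
---+------+-----
1  | Hank | HR  
5  | Bob  | HR  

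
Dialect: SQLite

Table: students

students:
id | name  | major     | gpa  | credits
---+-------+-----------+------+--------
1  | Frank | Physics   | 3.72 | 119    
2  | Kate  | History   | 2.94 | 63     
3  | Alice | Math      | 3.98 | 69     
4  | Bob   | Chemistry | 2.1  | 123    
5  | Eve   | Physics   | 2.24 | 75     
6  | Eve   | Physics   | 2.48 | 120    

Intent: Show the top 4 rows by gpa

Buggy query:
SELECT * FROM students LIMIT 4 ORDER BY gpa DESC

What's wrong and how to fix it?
Bug: LIMIT must come after ORDER BY

Fix: Sort with ORDER BY, then apply LIMIT

Corrected query:
SELECT * FROM students ORDER BY gpa DESC LIMIT 4

Result:
id | name  | major   | gpa  | credits
---+-------+---------+------+--------
3  | Alice | Math    | 3.98 | 69     
1  | Frank | Physics | 3.72 | 119    
2  | Kate  | History | 2.94 | 63     
6  | Eve   | Physics | 2.48 | 120    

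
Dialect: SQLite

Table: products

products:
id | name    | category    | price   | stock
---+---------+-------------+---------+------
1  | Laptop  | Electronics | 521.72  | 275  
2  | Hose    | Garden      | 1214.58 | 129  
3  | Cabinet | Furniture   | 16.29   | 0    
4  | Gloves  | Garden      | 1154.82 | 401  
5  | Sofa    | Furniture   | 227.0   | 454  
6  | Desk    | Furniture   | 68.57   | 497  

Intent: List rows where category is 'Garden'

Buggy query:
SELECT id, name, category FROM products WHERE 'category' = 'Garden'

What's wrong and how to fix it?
Bug: 'category' in single quotes is a string literal, not the column; the comparison is literal-vs-literal and never true

Fix: Remove the quotes around the column name (or use double quotes for an identifier)

Corrected query:
SELECT id, name, category FROM products WHERE category = 'Garden'

Result:
id | name   | category
---+--------+---------
2  | Hose   | Garden  
4  | Gloves | Garden  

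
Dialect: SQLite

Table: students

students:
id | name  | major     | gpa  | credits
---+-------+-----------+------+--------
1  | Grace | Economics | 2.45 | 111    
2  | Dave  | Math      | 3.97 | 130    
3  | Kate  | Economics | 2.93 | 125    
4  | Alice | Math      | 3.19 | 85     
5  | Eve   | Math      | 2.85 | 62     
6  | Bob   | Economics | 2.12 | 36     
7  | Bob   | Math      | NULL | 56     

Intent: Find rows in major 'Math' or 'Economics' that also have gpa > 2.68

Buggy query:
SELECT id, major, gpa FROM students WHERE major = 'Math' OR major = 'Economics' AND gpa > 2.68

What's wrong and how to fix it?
Bug: AND binds tighter than OR, so this parses as major = 'Math' OR (major = 'Economics' AND gpa > 2.68)

Fix: Add parentheses around the OR so the AND applies to both alternatives

Corrected query:
SELECT id, major, gpa FROM students WHERE (major = 'Math' OR major = 'Economics') AND gpa > 2.68

Result:
id | major     | gpa 
---+-----------+-----
2  | Math      | 3.97
3  | Economics | 2.93
4  | Math      | 3.19
5  | Math      | 2.85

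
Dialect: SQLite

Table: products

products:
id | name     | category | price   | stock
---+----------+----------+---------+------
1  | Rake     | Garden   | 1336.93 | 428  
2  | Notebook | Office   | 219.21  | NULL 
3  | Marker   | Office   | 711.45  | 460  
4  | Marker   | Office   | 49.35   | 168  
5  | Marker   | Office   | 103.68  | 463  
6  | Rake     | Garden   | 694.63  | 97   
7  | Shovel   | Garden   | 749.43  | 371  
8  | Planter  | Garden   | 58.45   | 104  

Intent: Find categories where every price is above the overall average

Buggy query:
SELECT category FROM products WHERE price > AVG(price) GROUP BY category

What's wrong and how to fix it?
Bug: WHERE evaluates per row before aggregation, so AVG() is unavailable

Fix: Use a subquery for AVG and a HAVING MIN(...) filter so the condition holds for every row in the group

Corrected query:
SELECT category FROM products GROUP BY category HAVING MIN(price) > (SELECT AVG(price) FROM products)

Result:
(no rows)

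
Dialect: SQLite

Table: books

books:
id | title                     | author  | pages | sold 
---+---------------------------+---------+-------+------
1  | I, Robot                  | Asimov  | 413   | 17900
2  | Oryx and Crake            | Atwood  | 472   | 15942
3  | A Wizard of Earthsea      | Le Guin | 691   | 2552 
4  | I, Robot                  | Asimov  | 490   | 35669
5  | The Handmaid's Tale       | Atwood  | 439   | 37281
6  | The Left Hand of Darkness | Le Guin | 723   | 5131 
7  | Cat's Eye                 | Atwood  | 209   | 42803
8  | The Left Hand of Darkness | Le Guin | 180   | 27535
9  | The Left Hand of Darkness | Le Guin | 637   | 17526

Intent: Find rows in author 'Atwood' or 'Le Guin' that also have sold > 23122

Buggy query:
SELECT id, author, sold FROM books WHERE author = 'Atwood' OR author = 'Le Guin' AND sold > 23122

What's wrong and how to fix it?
Bug: AND binds tighter than OR, so this parses as author = 'Atwood' OR (author = 'Le Guin' AND sold > 23122)

Fix: Add parentheses around the OR so the AND applies to both alternatives

Corrected query:
SELECT id, author, sold FROM books WHERE (author = 'Atwood' OR author = 'Le Guin') AND sold > 23122

Result:
id | author  | sold 
---+---------+------
5  | Atwood  | 37281
7  | Atwood  | 42803
8  | Le Guin | 27535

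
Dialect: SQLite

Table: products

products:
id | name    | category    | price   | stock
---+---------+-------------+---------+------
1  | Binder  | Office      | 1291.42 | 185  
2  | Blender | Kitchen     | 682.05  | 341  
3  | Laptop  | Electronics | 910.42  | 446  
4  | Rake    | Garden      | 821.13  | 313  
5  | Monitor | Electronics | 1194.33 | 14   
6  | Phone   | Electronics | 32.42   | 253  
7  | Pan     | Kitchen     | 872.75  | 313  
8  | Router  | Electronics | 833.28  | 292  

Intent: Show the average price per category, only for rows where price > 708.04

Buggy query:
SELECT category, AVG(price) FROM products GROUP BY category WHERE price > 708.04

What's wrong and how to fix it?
Bug: Row-level WHERE must come before GROUP BY in the clause order

Fix: Move the WHERE clause before GROUP BY

Corrected query:
SELECT category, AVG(price) FROM products WHERE price > 708.04 GROUP BY category

Result:
category    | AVG(price)
------------+-----------
Electronics | 979.343333
Garden      | 821.13    
Kitchen     | 872.75    
Office      | 1291.42   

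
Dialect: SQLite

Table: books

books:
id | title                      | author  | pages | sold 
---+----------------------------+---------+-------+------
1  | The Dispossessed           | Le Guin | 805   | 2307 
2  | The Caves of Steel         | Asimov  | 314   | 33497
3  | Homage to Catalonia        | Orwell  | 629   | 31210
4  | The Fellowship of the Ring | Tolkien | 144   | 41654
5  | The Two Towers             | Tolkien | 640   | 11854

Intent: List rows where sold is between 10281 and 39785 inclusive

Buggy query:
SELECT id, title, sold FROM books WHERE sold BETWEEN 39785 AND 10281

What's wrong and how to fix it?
Bug: BETWEEN expects the lower bound first; with 39785 AND 10281 the range is empty

Fix: Write BETWEEN 10281 AND 39785

Corrected query:
SELECT id, title, sold FROM books WHERE sold BETWEEN 10281 AND 39785

Result:
id | title               | sold 
---+---------------------+------
2  | The Caves of Steel  | 33497
3  | Homage to Catalonia | 31210
5  | The Two Towers      | 11854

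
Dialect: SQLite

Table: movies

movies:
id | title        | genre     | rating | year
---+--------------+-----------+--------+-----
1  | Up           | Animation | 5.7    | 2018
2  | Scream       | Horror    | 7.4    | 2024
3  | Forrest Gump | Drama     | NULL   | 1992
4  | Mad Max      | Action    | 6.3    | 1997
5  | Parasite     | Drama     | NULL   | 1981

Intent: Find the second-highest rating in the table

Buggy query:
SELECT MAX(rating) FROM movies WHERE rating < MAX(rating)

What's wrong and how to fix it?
Bug: The inner MAX is an aggregate inside WHERE, which is not allowed

Fix: Put the inner MAX in a scalar subquery

Corrected query:
SELECT MAX(rating) FROM movies WHERE rating < (SELECT MAX(rating) FROM movies)

Result:
MAX(rating)
-----------
6.3        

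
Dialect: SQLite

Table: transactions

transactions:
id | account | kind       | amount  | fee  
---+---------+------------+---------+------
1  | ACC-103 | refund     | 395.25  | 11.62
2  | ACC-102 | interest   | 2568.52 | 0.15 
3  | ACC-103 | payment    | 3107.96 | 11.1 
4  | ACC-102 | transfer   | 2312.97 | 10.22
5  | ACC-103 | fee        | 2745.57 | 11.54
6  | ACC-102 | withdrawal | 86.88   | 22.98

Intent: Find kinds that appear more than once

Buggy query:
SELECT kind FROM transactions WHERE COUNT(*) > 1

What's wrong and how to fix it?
Bug: COUNT(*) is an aggregate and cannot be used in WHERE

Fix: GROUP BY kind, then filter groups with HAVING COUNT(*) > 1

Corrected query:
SELECT kind FROM transactions GROUP BY kind HAVING COUNT(*) > 1

Result:
(no rows)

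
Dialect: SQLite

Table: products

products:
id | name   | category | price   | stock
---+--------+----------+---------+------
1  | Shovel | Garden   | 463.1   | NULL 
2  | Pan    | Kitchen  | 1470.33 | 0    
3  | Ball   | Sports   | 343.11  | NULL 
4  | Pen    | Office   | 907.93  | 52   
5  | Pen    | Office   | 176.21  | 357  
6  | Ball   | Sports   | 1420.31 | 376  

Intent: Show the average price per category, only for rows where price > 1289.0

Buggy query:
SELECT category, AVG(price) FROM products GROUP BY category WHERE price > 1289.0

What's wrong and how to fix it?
Bug: WHERE cannot follow GROUP BY

Fix: Place WHERE between FROM and GROUP BY

Corrected query:
SELECT category, AVG(price) FROM products WHERE price > 1289.0 GROUP BY category

Result:
category | AVG(price)
---------+-----------
Kitchen  | 1470.33   
Sports   | 1420.31   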